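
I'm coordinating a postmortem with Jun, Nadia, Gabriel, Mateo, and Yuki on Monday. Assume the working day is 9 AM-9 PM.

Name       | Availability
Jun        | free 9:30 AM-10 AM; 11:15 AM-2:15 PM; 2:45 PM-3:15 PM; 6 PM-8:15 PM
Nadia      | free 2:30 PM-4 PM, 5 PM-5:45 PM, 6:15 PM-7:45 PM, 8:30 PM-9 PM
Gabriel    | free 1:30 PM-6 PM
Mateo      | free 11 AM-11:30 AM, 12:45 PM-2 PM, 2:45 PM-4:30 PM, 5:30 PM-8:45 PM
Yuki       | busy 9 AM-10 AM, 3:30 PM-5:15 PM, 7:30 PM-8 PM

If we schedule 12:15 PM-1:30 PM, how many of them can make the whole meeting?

2

Jun free: 09:30-10:00, 11:15-14:15, 14:45-15:15, 18:00-20:15.
Nadia free: 14:30-16:00, 17:00-17:45, 18:15-19:45, 20:30-21:00.
Gabriel free: 13:30-18:00.
Mateo free: 11:00-11:30, 12:45-14:00, 14:45-16:30, 17:30-20:45.
Yuki free: 10:00-15:30, 17:15-19:30, 20:00-21:00 (invert busy blocks within the working day).
Jun and Yuki can make the full 12:15-13:30 slot — that's 2.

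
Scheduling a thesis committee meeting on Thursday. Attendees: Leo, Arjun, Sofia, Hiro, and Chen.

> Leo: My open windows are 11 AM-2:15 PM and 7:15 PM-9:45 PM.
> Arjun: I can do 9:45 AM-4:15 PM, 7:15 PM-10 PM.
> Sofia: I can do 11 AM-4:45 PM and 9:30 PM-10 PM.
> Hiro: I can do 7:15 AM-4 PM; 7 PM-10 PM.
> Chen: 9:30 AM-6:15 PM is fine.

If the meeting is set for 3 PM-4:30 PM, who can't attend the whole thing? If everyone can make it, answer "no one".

Arjun, Hiro, Leo

Leo: not fully free for 15:00-16:30. Arjun: not fully free for 15:00-16:30. Sofia: free for 15:00-16:30. Hiro: not fully free for 15:00-16:30. Chen: free for 15:00-16:30.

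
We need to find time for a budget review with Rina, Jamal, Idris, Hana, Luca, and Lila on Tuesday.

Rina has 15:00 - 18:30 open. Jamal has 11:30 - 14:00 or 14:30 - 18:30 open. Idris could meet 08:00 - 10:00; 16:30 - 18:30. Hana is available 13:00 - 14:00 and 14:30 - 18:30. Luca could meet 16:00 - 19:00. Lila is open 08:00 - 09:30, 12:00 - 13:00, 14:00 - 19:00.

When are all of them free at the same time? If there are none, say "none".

Rina ∩ Jamal: 15:00-18:30.
Rina ∩ Jamal ∩ Idris: 16:30-18:30.
Rina ∩ Jamal ∩ Idris ∩ Hana: 16:30-18:30.
Rina ∩ Jamal ∩ Idris ∩ Hana ∩ Luca: 16:30-18:30.
Rina ∩ Jamal ∩ Idris ∩ Hana ∩ Luca ∩ Lila: 16:30-18:30.
Those are the intersection windows.

16:30-18:30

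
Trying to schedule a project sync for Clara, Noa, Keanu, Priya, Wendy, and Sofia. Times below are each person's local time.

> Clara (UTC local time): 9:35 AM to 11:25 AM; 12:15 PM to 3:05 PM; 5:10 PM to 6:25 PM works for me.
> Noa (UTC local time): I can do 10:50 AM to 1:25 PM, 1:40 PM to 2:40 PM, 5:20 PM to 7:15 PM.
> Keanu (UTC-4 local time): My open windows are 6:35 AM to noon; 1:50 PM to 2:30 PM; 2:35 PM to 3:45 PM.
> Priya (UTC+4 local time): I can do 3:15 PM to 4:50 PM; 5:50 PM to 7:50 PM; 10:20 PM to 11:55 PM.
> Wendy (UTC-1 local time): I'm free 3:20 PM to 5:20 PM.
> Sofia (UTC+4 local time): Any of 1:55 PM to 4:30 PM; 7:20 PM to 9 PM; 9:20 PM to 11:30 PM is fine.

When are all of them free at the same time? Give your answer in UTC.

Clara in UTC: 09:35-11:25, 12:15-15:05, 17:10-18:25.
Noa in UTC: 10:50-13:25, 13:40-14:40, 17:20-19:15.
Keanu in UTC: 10:35-16:00, 17:50-18:30, 18:35-19:45 (add 4h to convert from UTC-4).
Priya in UTC: 11:15-12:50, 13:50-15:50, 18:20-19:55 (subtract 4h to convert from UTC+4).
Wendy in UTC: 16:20-18:20 (add 1h to convert from UTC-1).
Sofia in UTC: 09:55-12:30, 15:20-17:00, 17:20-19:30 (subtract 4h to convert from UTC+4).
Clara ∩ Noa: 10:50-11:25, 12:15-13:25, 13:40-14:40, 17:20-18:25.
Clara ∩ Noa ∩ Keanu: 10:50-11:25, 12:15-13:25, 13:40-14:40, 17:50-18:25.
Clara ∩ Noa ∩ Keanu ∩ Priya: 11:15-11:25, 12:15-12:50, 13:50-14:40, 18:20-18:25.
Clara ∩ Noa ∩ Keanu ∩ Priya ∩ Wendy: ∅.
Clara ∩ Noa ∩ Keanu ∩ Priya ∩ Wendy ∩ Sofia: ∅.
There is no time when everyone is free.

none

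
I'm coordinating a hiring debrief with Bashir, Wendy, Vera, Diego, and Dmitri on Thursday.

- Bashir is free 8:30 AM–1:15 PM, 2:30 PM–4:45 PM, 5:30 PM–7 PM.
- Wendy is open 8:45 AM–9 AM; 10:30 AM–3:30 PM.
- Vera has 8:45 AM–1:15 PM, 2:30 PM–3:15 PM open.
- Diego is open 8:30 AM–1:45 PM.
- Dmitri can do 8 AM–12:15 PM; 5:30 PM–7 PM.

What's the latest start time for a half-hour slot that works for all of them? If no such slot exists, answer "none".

11:45

Bashir ∩ Wendy: 08:45-09:00, 10:30-13:15, 14:30-15:30.
Bashir ∩ Wendy ∩ Vera: 08:45-09:00, 10:30-13:15, 14:30-15:15.
Bashir ∩ Wendy ∩ Vera ∩ Diego: 08:45-09:00, 10:30-13:15.
Bashir ∩ Wendy ∩ Vera ∩ Diego ∩ Dmitri: 08:45-09:00, 10:30-12:15.
Those are the intersection windows.
The last common window of at least 30 minutes is 10:30-12:15; a 30-minute meeting can start as late as 11:45 and still end by 12:15.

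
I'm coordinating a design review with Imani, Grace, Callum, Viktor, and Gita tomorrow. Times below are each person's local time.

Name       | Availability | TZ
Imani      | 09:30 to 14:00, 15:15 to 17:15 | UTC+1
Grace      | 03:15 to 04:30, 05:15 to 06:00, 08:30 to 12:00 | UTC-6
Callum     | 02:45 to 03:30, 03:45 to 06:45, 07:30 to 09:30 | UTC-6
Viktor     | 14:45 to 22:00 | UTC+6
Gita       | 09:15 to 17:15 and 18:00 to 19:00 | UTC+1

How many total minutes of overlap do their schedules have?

165

Imani in UTC: 08:30-13:00, 14:15-16:15 (subtract 1h to convert from UTC+1).
Grace in UTC: 09:15-10:30, 11:15-12:00, 14:30-18:00 (add 6h to convert from UTC-6).
Callum in UTC: 08:45-09:30, 09:45-12:45, 13:30-15:30 (add 6h to convert from UTC-6).
Viktor in UTC: 08:45-16:00 (subtract 6h to convert from UTC+6).
Gita in UTC: 08:15-16:15, 17:00-18:00 (subtract 1h to convert from UTC+1).
Imani ∩ Grace: 09:15-10:30, 11:15-12:00, 14:30-16:15.
Imani ∩ Grace ∩ Callum: 09:15-09:30, 09:45-10:30, 11:15-12:00, 14:30-15:30.
Imani ∩ Grace ∩ Callum ∩ Viktor: 09:15-09:30, 09:45-10:30, 11:15-12:00, 14:30-15:30.
Imani ∩ Grace ∩ Callum ∩ Viktor ∩ Gita: 09:15-09:30, 09:45-10:30, 11:15-12:00, 14:30-15:30.
Summing the common windows: 15 + 45 + 45 + 60 = 165 minutes.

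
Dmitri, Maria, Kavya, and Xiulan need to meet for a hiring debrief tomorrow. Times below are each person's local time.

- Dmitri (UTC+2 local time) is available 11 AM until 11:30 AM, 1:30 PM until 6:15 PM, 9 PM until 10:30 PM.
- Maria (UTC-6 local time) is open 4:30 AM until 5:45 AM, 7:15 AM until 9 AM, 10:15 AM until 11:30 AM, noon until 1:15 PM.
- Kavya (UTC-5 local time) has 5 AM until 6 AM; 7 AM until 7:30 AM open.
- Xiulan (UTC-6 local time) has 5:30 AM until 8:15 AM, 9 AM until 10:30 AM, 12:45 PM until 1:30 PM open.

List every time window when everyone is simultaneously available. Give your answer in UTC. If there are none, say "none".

Dmitri in UTC: 09:00-09:30, 11:30-16:15, 19:00-20:30 (subtract 2h to convert from UTC+2).
Maria in UTC: 10:30-11:45, 13:15-15:00, 16:15-17:30, 18:00-19:15 (add 6h to convert from UTC-6).
Kavya in UTC: 10:00-11:00, 12:00-12:30 (add 5h to convert from UTC-5).
Xiulan in UTC: 11:30-14:15, 15:00-16:30, 18:45-19:30 (add 6h to convert from UTC-6).
Dmitri ∩ Maria: 11:30-11:45, 13:15-15:00, 19:00-19:15.
Dmitri ∩ Maria ∩ Kavya: ∅.
Dmitri ∩ Maria ∩ Kavya ∩ Xiulan: ∅.
There is no time when everyone is free.

none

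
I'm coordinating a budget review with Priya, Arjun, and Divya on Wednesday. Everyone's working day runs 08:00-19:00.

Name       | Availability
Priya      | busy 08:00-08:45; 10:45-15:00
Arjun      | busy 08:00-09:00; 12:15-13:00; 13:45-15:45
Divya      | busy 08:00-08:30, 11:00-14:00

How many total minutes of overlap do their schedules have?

Priya free: 08:45-10:45, 15:00-19:00 (invert busy blocks within the working day).
Arjun free: 09:00-12:15, 13:00-13:45, 15:45-19:00 (invert busy blocks within the working day).
Divya free: 08:30-11:00, 14:00-19:00 (invert busy blocks within the working day).
Priya ∩ Arjun: 09:00-10:45, 15:45-19:00.
Priya ∩ Arjun ∩ Divya: 09:00-10:45, 15:45-19:00.
Summing the common windows: 105 + 195 = 300 minutes.

300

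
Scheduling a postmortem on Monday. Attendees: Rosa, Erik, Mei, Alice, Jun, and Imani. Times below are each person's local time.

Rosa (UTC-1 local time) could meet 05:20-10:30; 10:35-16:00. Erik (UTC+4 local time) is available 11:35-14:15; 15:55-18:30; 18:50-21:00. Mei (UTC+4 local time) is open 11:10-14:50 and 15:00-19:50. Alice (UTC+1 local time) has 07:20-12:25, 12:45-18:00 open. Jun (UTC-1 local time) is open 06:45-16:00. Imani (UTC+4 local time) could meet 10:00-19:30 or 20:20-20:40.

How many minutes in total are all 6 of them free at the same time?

Rosa in UTC: 06:20-11:30, 11:35-17:00 (add 1h to convert from UTC-1).
Erik in UTC: 07:35-10:15, 11:55-14:30, 14:50-17:00 (subtract 4h to convert from UTC+4).
Mei in UTC: 07:10-10:50, 11:00-15:50 (subtract 4h to convert from UTC+4).
Alice in UTC: 06:20-11:25, 11:45-17:00 (subtract 1h to convert from UTC+1).
Jun in UTC: 07:45-17:00 (add 1h to convert from UTC-1).
Imani in UTC: 06:00-15:30, 16:20-16:40 (subtract 4h to convert from UTC+4).
Rosa ∩ Erik: 07:35-10:15, 11:55-14:30, 14:50-17:00.
Rosa ∩ Erik ∩ Mei: 07:35-10:15, 11:55-14:30, 14:50-15:50.
Rosa ∩ Erik ∩ Mei ∩ Alice: 07:35-10:15, 11:55-14:30, 14:50-15:50.
Rosa ∩ Erik ∩ Mei ∩ Alice ∩ Jun: 07:45-10:15, 11:55-14:30, 14:50-15:50.
Rosa ∩ Erik ∩ Mei ∩ Alice ∩ Jun ∩ Imani: 07:45-10:15, 11:55-14:30, 14:50-15:30.
Those are the intersection windows.
Summing the common windows: 150 + 155 + 40 = 345 minutes.

345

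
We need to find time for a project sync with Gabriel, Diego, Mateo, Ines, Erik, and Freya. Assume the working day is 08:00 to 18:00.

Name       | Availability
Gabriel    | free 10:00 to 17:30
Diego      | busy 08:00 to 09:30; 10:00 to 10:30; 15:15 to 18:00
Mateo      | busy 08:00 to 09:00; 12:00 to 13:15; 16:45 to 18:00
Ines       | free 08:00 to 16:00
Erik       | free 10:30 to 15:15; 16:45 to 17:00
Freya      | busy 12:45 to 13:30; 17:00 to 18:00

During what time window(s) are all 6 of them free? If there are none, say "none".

10:30-12:00, 13:30-15:15

Gabriel free: 10:00-17:30.
Diego free: 09:30-10:00, 10:30-15:15 (invert busy blocks within the working day).
Mateo free: 09:00-12:00, 13:15-16:45 (invert busy blocks within the working day).
Ines free: 08:00-16:00.
Erik free: 10:30-15:15, 16:45-17:00.
Freya free: 08:00-12:45, 13:30-17:00 (invert busy blocks within the working day).
Gabriel ∩ Diego: 10:30-15:15.
Gabriel ∩ Diego ∩ Mateo: 10:30-12:00, 13:15-15:15.
Gabriel ∩ Diego ∩ Mateo ∩ Ines: 10:30-12:00, 13:15-15:15.
Gabriel ∩ Diego ∩ Mateo ∩ Ines ∩ Erik: 10:30-12:00, 13:15-15:15.
Gabriel ∩ Diego ∩ Mateo ∩ Ines ∩ Erik ∩ Freya: 10:30-12:00, 13:30-15:15.
So the common availability across everyone is 10:30-12:00, 13:30-15:15.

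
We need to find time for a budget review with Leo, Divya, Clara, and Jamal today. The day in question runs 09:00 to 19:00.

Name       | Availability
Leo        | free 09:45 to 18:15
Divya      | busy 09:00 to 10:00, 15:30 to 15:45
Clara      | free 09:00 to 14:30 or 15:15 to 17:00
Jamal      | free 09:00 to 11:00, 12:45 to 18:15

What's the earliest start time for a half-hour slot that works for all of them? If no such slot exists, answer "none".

10:00

Leo free: 09:45-18:15.
Divya free: 10:00-15:30, 15:45-19:00 (invert busy blocks within the working day).
Clara free: 09:00-14:30, 15:15-17:00.
Jamal free: 09:00-11:00, 12:45-18:15.
Leo ∩ Divya: 10:00-15:30, 15:45-18:15.
Leo ∩ Divya ∩ Clara: 10:00-14:30, 15:15-15:30, 15:45-17:00.
Leo ∩ Divya ∩ Clara ∩ Jamal: 10:00-11:00, 12:45-14:30, 15:15-15:30, 15:45-17:00.
The first common window of at least 30 minutes is 10:00-11:00, so the earliest start is 10:00.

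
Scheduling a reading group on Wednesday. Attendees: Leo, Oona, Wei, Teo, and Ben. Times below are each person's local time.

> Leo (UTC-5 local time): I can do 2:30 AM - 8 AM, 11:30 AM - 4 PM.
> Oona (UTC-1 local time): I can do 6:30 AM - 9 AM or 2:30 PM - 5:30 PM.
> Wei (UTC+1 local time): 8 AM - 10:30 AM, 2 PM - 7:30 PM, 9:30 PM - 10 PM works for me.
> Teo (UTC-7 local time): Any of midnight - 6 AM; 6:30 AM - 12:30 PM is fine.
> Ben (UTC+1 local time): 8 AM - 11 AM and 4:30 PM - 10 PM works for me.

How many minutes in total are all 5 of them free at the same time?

240

Leo in UTC: 07:30-13:00, 16:30-21:00 (add 5h to convert from UTC-5).
Oona in UTC: 07:30-10:00, 15:30-18:30 (add 1h to convert from UTC-1).
Wei in UTC: 07:00-09:30, 13:00-18:30, 20:30-21:00 (subtract 1h to convert from UTC+1).
Teo in UTC: 07:00-13:00, 13:30-19:30 (add 7h to convert from UTC-7).
Ben in UTC: 07:00-10:00, 15:30-21:00 (subtract 1h to convert from UTC+1).
Leo ∩ Oona: 07:30-10:00, 16:30-18:30.
Leo ∩ Oona ∩ Wei: 07:30-09:30, 16:30-18:30.
Leo ∩ Oona ∩ Wei ∩ Teo: 07:30-09:30, 16:30-18:30.
Leo ∩ Oona ∩ Wei ∩ Teo ∩ Ben: 07:30-09:30, 16:30-18:30.
Summing the common windows: 120 + 120 = 240 minutes.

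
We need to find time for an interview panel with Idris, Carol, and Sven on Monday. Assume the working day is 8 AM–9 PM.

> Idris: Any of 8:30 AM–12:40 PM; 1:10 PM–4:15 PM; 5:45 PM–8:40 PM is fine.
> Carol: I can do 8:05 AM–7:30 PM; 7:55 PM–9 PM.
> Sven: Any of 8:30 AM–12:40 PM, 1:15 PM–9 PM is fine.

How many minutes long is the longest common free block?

250

Idris ∩ Carol: 08:30-12:40, 13:10-16:15, 17:45-19:30, 19:55-20:40.
Idris ∩ Carol ∩ Sven: 08:30-12:40, 13:15-16:15, 17:45-19:30, 19:55-20:40.
The longest is 08:30-12:40 at 250 minutes.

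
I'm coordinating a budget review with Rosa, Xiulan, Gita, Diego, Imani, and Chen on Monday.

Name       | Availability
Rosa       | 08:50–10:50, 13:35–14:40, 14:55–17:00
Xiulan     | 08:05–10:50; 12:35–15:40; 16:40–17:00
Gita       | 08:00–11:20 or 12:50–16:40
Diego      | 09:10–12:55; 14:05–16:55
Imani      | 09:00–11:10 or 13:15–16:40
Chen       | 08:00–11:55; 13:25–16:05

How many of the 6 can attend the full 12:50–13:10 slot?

2

Xiulan and Gita can make the full 12:50-13:10 slot — that's 2.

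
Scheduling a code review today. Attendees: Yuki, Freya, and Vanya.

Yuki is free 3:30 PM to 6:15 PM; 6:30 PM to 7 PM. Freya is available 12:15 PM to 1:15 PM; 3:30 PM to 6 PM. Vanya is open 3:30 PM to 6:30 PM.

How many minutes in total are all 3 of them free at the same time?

Yuki ∩ Freya: 15:30-18:00.
Yuki ∩ Freya ∩ Vanya: 15:30-18:00.
So the common availability across everyone is 15:30-18:00.
That's a single block of 150 minutes.

150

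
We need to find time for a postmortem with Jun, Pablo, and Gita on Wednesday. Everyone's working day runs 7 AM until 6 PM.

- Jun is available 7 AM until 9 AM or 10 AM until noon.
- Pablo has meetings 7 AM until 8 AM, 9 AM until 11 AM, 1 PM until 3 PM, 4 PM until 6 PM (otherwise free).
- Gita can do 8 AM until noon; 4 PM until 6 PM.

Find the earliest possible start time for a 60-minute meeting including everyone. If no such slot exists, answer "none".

Jun free: 07:00-09:00, 10:00-12:00.
Pablo free: 08:00-09:00, 11:00-13:00, 15:00-16:00 (invert busy blocks within the working day).
Gita free: 08:00-12:00, 16:00-18:00.
Jun ∩ Pablo: 08:00-09:00, 11:00-12:00.
Jun ∩ Pablo ∩ Gita: 08:00-09:00, 11:00-12:00.
Those are the intersection windows.
The first common window of at least 60 minutes is 08:00-09:00, so the earliest start is 08:00.

08:00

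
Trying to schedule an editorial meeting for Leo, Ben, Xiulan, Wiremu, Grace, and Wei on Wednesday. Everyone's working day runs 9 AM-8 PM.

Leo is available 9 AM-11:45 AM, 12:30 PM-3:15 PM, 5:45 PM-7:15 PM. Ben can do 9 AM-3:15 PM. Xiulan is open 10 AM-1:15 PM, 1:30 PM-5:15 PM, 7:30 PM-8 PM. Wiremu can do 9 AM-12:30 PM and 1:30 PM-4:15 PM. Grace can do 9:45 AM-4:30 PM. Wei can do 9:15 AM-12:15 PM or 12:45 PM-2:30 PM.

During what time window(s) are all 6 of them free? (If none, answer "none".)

Leo ∩ Ben: 09:00-11:45, 12:30-15:15.
Leo ∩ Ben ∩ Xiulan: 10:00-11:45, 12:30-13:15, 13:30-15:15.
Leo ∩ Ben ∩ Xiulan ∩ Wiremu: 10:00-11:45, 13:30-15:15.
Leo ∩ Ben ∩ Xiulan ∩ Wiremu ∩ Grace: 10:00-11:45, 13:30-15:15.
Leo ∩ Ben ∩ Xiulan ∩ Wiremu ∩ Grace ∩ Wei: 10:00-11:45, 13:30-14:30.

10:00-11:45, 13:30-14:30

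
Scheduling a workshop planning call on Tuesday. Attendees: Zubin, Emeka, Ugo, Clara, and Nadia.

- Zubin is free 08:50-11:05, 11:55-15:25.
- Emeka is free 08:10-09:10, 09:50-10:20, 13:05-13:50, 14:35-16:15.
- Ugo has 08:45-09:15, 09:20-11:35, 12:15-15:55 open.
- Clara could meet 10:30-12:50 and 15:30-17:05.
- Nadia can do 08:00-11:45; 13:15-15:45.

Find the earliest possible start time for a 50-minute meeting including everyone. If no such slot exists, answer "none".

Zubin ∩ Emeka: 08:50-09:10, 09:50-10:20, 13:05-13:50, 14:35-15:25.
Zubin ∩ Emeka ∩ Ugo: 08:50-09:10, 09:50-10:20, 13:05-13:50, 14:35-15:25.
Zubin ∩ Emeka ∩ Ugo ∩ Clara: ∅.
Zubin ∩ Emeka ∩ Ugo ∩ Clara ∩ Nadia: ∅.
There is no time when everyone is free.
No common window is at least 50 minutes long.

none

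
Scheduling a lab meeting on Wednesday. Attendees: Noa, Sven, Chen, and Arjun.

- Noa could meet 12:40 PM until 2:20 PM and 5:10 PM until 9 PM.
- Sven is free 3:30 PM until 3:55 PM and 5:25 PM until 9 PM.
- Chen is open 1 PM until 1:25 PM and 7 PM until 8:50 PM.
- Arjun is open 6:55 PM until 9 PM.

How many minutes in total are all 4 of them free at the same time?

Noa ∩ Sven: 17:25-21:00.
Noa ∩ Sven ∩ Chen: 19:00-20:50.
Noa ∩ Sven ∩ Chen ∩ Arjun: 19:00-20:50.
Those are the intersection windows.
That's a single block of 110 minutes.

110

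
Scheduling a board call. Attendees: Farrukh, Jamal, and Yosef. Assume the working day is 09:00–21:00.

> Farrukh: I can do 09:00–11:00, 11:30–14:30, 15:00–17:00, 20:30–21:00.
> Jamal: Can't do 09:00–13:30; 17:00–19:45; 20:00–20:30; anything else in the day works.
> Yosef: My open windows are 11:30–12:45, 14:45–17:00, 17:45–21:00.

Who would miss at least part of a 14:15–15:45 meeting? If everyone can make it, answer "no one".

Farrukh free: 09:00-11:00, 11:30-14:30, 15:00-17:00, 20:30-21:00.
Jamal free: 13:30-17:00, 19:45-20:00, 20:30-21:00 (invert busy blocks within the working day).
Yosef free: 11:30-12:45, 14:45-17:00, 17:45-21:00.
Farrukh: not fully free for 14:15-15:45. Jamal: free for 14:15-15:45. Yosef: not fully free for 14:15-15:45.

Farrukh, Yosef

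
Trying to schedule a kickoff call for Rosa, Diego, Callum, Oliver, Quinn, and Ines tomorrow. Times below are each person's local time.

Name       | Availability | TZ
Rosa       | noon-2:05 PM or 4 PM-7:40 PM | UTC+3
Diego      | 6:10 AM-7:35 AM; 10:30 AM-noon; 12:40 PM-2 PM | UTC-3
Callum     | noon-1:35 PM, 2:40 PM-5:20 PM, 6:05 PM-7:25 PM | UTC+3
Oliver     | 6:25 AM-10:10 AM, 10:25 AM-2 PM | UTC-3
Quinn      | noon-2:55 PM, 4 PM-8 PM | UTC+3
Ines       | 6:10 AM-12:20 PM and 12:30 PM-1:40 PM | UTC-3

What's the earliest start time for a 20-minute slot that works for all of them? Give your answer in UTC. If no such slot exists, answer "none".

Rosa in UTC: 09:00-11:05, 13:00-16:40 (subtract 3h to convert from UTC+3).
Diego in UTC: 09:10-10:35, 13:30-15:00, 15:40-17:00 (add 3h to convert from UTC-3).
Callum in UTC: 09:00-10:35, 11:40-14:20, 15:05-16:25 (subtract 3h to convert from UTC+3).
Oliver in UTC: 09:25-13:10, 13:25-17:00 (add 3h to convert from UTC-3).
Quinn in UTC: 09:00-11:55, 13:00-17:00 (subtract 3h to convert from UTC+3).
Ines in UTC: 09:10-15:20, 15:30-16:40 (add 3h to convert from UTC-3).
Rosa ∩ Diego: 09:10-10:35, 13:30-15:00, 15:40-16:40.
Rosa ∩ Diego ∩ Callum: 09:10-10:35, 13:30-14:20, 15:40-16:25.
Rosa ∩ Diego ∩ Callum ∩ Oliver: 09:25-10:35, 13:30-14:20, 15:40-16:25.
Rosa ∩ Diego ∩ Callum ∩ Oliver ∩ Quinn: 09:25-10:35, 13:30-14:20, 15:40-16:25.
Rosa ∩ Diego ∩ Callum ∩ Oliver ∩ Quinn ∩ Ines: 09:25-10:35, 13:30-14:20, 15:40-16:25.
The first common window of at least 20 minutes is 09:25-10:35, so the earliest start is 09:25.

09:25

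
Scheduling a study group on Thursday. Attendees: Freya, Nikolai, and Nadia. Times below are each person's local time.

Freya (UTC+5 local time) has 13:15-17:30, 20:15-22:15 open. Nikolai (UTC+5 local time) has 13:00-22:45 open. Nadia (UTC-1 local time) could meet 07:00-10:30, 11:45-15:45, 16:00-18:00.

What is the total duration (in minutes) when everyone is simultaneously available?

Freya in UTC: 08:15-12:30, 15:15-17:15 (subtract 5h to convert from UTC+5).
Nikolai in UTC: 08:00-17:45 (subtract 5h to convert from UTC+5).
Nadia in UTC: 08:00-11:30, 12:45-16:45, 17:00-19:00 (add 1h to convert from UTC-1).
Freya ∩ Nikolai: 08:15-12:30, 15:15-17:15.
Freya ∩ Nikolai ∩ Nadia: 08:15-11:30, 15:15-16:45, 17:00-17:15.
Summing the common windows: 195 + 90 + 15 = 300 minutes.

300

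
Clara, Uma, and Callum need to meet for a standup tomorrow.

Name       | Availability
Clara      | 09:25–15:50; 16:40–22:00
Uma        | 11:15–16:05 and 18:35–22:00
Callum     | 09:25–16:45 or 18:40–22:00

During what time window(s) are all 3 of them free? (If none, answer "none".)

11:15-15:50, 18:40-22:00

Clara ∩ Uma: 11:15-15:50, 18:35-22:00.
Clara ∩ Uma ∩ Callum: 11:15-15:50, 18:40-22:00.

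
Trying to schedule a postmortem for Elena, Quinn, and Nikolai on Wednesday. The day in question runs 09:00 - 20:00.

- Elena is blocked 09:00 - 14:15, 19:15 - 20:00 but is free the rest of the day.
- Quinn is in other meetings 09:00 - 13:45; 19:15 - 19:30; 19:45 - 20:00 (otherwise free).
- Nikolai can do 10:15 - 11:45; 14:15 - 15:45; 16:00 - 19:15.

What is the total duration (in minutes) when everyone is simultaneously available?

Elena free: 14:15-19:15 (invert busy blocks within the working day).
Quinn free: 13:45-19:15, 19:30-19:45 (invert busy blocks within the working day).
Nikolai free: 10:15-11:45, 14:15-15:45, 16:00-19:15.
Elena ∩ Quinn: 14:15-19:15.
Elena ∩ Quinn ∩ Nikolai: 14:15-15:45, 16:00-19:15.
Summing the common windows: 90 + 195 = 285 minutes.

285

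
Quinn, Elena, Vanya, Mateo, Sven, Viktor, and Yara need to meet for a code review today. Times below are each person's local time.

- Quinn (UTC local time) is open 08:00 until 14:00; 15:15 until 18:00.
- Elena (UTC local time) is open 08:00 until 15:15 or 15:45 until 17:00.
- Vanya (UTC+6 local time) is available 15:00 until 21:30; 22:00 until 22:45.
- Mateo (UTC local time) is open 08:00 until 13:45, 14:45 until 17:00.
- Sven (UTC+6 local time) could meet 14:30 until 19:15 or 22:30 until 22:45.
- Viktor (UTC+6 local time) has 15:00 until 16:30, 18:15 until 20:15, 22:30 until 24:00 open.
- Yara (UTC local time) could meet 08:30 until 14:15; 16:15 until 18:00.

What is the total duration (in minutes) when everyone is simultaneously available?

Quinn in UTC: 08:00-14:00, 15:15-18:00.
Elena in UTC: 08:00-15:15, 15:45-17:00.
Vanya in UTC: 09:00-15:30, 16:00-16:45 (subtract 6h to convert from UTC+6).
Mateo in UTC: 08:00-13:45, 14:45-17:00.
Sven in UTC: 08:30-13:15, 16:30-16:45 (subtract 6h to convert from UTC+6).
Viktor in UTC: 09:00-10:30, 12:15-14:15, 16:30-18:00 (subtract 6h to convert from UTC+6).
Yara in UTC: 08:30-14:15, 16:15-18:00.
Quinn ∩ Elena: 08:00-14:00, 15:45-17:00.
Quinn ∩ Elena ∩ Vanya: 09:00-14:00, 16:00-16:45.
Quinn ∩ Elena ∩ Vanya ∩ Mateo: 09:00-13:45, 16:00-16:45.
Quinn ∩ Elena ∩ Vanya ∩ Mateo ∩ Sven: 09:00-13:15, 16:30-16:45.
Quinn ∩ Elena ∩ Vanya ∩ Mateo ∩ Sven ∩ Viktor: 09:00-10:30, 12:15-13:15, 16:30-16:45.
Quinn ∩ Elena ∩ Vanya ∩ Mateo ∩ Sven ∩ Viktor ∩ Yara: 09:00-10:30, 12:15-13:15, 16:30-16:45.
Those are the intersection windows.
Summing the common windows: 90 + 60 + 15 = 165 minutes.

165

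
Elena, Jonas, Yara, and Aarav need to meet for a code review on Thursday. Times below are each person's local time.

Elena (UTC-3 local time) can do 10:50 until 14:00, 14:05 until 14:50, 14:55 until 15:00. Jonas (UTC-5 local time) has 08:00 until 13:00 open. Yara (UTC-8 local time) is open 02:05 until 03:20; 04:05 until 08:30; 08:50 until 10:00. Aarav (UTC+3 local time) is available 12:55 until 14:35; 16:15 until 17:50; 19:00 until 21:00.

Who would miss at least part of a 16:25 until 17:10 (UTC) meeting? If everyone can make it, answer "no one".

Elena in UTC: 13:50-17:00, 17:05-17:50, 17:55-18:00 (add 3h to convert from UTC-3).
Jonas in UTC: 13:00-18:00 (add 5h to convert from UTC-5).
Yara in UTC: 10:05-11:20, 12:05-16:30, 16:50-18:00 (add 8h to convert from UTC-8).
Aarav in UTC: 09:55-11:35, 13:15-14:50, 16:00-18:00 (subtract 3h to convert from UTC+3).
Elena: not fully free for 16:25-17:10. Jonas: free for 16:25-17:10. Yara: not fully free for 16:25-17:10. Aarav: free for 16:25-17:10.

Elena, Yara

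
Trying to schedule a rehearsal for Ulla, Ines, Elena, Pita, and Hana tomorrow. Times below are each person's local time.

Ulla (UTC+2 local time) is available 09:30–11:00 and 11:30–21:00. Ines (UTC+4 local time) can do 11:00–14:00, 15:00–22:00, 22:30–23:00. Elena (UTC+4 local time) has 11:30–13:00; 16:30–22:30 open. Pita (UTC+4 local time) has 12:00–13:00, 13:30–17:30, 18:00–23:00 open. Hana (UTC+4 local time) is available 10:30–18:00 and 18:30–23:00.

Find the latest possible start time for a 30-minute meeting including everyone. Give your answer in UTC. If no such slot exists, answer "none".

17:30

Ulla in UTC: 07:30-09:00, 09:30-19:00 (subtract 2h to convert from UTC+2).
Ines in UTC: 07:00-10:00, 11:00-18:00, 18:30-19:00 (subtract 4h to convert from UTC+4).
Elena in UTC: 07:30-09:00, 12:30-18:30 (subtract 4h to convert from UTC+4).
Pita in UTC: 08:00-09:00, 09:30-13:30, 14:00-19:00 (subtract 4h to convert from UTC+4).
Hana in UTC: 06:30-14:00, 14:30-19:00 (subtract 4h to convert from UTC+4).
Ulla ∩ Ines: 07:30-09:00, 09:30-10:00, 11:00-18:00, 18:30-19:00.
Ulla ∩ Ines ∩ Elena: 07:30-09:00, 12:30-18:00.
Ulla ∩ Ines ∩ Elena ∩ Pita: 08:00-09:00, 12:30-13:30, 14:00-18:00.
Ulla ∩ Ines ∩ Elena ∩ Pita ∩ Hana: 08:00-09:00, 12:30-13:30, 14:30-18:00.
The last common window of at least 30 minutes is 14:30-18:00; a 30-minute meeting can start as late as 17:30 and still end by 18:00.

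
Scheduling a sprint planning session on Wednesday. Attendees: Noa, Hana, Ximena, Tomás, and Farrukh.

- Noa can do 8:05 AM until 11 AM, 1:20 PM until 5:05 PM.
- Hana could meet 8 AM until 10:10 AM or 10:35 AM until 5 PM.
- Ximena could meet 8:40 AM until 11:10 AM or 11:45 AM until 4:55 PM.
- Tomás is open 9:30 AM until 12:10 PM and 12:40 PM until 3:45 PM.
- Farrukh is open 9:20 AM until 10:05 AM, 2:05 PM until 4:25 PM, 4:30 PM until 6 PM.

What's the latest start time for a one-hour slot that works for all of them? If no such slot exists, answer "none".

Noa ∩ Hana: 08:05-10:10, 10:35-11:00, 13:20-17:00.
Noa ∩ Hana ∩ Ximena: 08:40-10:10, 10:35-11:00, 13:20-16:55.
Noa ∩ Hana ∩ Ximena ∩ Tomás: 09:30-10:10, 10:35-11:00, 13:20-15:45.
Noa ∩ Hana ∩ Ximena ∩ Tomás ∩ Farrukh: 09:30-10:05, 14:05-15:45.
The last common window of at least 60 minutes is 14:05-15:45; a 60-minute meeting can start as late as 14:45 and still end by 15:45.

14:45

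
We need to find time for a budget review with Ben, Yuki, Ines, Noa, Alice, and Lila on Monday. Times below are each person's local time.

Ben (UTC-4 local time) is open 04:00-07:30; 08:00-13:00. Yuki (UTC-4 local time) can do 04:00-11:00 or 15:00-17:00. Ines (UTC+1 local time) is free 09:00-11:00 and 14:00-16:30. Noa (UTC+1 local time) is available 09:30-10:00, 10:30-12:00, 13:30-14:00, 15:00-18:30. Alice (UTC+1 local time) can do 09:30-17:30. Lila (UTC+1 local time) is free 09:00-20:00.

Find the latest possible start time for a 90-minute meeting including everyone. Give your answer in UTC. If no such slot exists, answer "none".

none

Ben in UTC: 08:00-11:30, 12:00-17:00 (add 4h to convert from UTC-4).
Yuki in UTC: 08:00-15:00, 19:00-21:00 (add 4h to convert from UTC-4).
Ines in UTC: 08:00-10:00, 13:00-15:30 (subtract 1h to convert from UTC+1).
Noa in UTC: 08:30-09:00, 09:30-11:00, 12:30-13:00, 14:00-17:30 (subtract 1h to convert from UTC+1).
Alice in UTC: 08:30-16:30 (subtract 1h to convert from UTC+1).
Lila in UTC: 08:00-19:00 (subtract 1h to convert from UTC+1).
Ben ∩ Yuki: 08:00-11:30, 12:00-15:00.
Ben ∩ Yuki ∩ Ines: 08:00-10:00, 13:00-15:00.
Ben ∩ Yuki ∩ Ines ∩ Noa: 08:30-09:00, 09:30-10:00, 14:00-15:00.
Ben ∩ Yuki ∩ Ines ∩ Noa ∩ Alice: 08:30-09:00, 09:30-10:00, 14:00-15:00.
Ben ∩ Yuki ∩ Ines ∩ Noa ∩ Alice ∩ Lila: 08:30-09:00, 09:30-10:00, 14:00-15:00.
No common window is at least 90 minutes long.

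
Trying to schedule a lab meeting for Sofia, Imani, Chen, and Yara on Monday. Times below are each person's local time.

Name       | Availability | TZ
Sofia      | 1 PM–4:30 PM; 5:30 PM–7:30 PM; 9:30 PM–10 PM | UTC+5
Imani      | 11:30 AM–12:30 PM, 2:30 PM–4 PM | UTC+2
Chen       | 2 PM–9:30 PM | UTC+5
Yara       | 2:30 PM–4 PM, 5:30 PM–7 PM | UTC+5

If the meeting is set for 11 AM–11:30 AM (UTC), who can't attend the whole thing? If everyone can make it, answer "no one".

Imani, Yara

Sofia in UTC: 08:00-11:30, 12:30-14:30, 16:30-17:00 (subtract 5h to convert from UTC+5).
Imani in UTC: 09:30-10:30, 12:30-14:00 (subtract 2h to convert from UTC+2).
Chen in UTC: 09:00-16:30 (subtract 5h to convert from UTC+5).
Yara in UTC: 09:30-11:00, 12:30-14:00 (subtract 5h to convert from UTC+5).
Sofia: free for 11:00-11:30. Imani: not fully free for 11:00-11:30. Chen: free for 11:00-11:30. Yara: not fully free for 11:00-11:30.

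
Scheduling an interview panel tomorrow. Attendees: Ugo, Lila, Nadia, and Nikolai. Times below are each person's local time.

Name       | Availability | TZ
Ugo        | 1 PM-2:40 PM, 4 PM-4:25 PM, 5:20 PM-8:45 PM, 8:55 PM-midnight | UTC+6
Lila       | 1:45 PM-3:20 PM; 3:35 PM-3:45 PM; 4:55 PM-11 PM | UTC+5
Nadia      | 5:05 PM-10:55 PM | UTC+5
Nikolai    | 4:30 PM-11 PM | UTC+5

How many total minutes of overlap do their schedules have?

340

Ugo in UTC: 07:00-08:40, 10:00-10:25, 11:20-14:45, 14:55-18:00 (subtract 6h to convert from UTC+6).
Lila in UTC: 08:45-10:20, 10:35-10:45, 11:55-18:00 (subtract 5h to convert from UTC+5).
Nadia in UTC: 12:05-17:55 (subtract 5h to convert from UTC+5).
Nikolai in UTC: 11:30-18:00 (subtract 5h to convert from UTC+5).
Ugo ∩ Lila: 10:00-10:20, 11:55-14:45, 14:55-18:00.
Ugo ∩ Lila ∩ Nadia: 12:05-14:45, 14:55-17:55.
Ugo ∩ Lila ∩ Nadia ∩ Nikolai: 12:05-14:45, 14:55-17:55.
So the common availability across everyone is 12:05-14:45, 14:55-17:55.
Summing the common windows: 160 + 180 = 340 minutes.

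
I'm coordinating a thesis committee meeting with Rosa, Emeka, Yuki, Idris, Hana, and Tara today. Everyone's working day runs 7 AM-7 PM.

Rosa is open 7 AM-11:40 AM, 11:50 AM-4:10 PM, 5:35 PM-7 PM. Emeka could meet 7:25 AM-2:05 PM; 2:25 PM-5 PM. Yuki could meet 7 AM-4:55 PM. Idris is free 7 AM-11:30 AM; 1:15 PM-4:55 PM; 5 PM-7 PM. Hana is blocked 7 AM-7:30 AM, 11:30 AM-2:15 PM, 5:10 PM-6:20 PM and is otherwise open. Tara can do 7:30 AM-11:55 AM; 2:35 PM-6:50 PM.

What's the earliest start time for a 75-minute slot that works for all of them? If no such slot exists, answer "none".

Rosa free: 07:00-11:40, 11:50-16:10, 17:35-19:00.
Emeka free: 07:25-14:05, 14:25-17:00.
Yuki free: 07:00-16:55.
Idris free: 07:00-11:30, 13:15-16:55, 17:00-19:00.
Hana free: 07:30-11:30, 14:15-17:10, 18:20-19:00 (invert busy blocks within the working day).
Tara free: 07:30-11:55, 14:35-18:50.
Rosa ∩ Emeka: 07:25-11:40, 11:50-14:05, 14:25-16:10.
Rosa ∩ Emeka ∩ Yuki: 07:25-11:40, 11:50-14:05, 14:25-16:10.
Rosa ∩ Emeka ∩ Yuki ∩ Idris: 07:25-11:30, 13:15-14:05, 14:25-16:10.
Rosa ∩ Emeka ∩ Yuki ∩ Idris ∩ Hana: 07:30-11:30, 14:25-16:10.
Rosa ∩ Emeka ∩ Yuki ∩ Idris ∩ Hana ∩ Tara: 07:30-11:30, 14:35-16:10.
The first common window of at least 75 minutes is 07:30-11:30, so the earliest start is 07:30.

07:30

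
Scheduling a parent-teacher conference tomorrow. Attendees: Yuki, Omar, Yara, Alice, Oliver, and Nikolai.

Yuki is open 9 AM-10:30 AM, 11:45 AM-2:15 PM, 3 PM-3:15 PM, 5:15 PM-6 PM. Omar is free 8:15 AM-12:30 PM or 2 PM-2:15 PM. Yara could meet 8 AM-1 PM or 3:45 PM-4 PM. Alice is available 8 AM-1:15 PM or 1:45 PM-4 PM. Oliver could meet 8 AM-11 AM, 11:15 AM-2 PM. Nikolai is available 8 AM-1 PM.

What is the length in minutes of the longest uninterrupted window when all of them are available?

90

Yuki ∩ Omar: 09:00-10:30, 11:45-12:30, 14:00-14:15.
Yuki ∩ Omar ∩ Yara: 09:00-10:30, 11:45-12:30.
Yuki ∩ Omar ∩ Yara ∩ Alice: 09:00-10:30, 11:45-12:30.
Yuki ∩ Omar ∩ Yara ∩ Alice ∩ Oliver: 09:00-10:30, 11:45-12:30.
Yuki ∩ Omar ∩ Yara ∩ Alice ∩ Oliver ∩ Nikolai: 09:00-10:30, 11:45-12:30.
The longest is 09:00-10:30 at 90 minutes.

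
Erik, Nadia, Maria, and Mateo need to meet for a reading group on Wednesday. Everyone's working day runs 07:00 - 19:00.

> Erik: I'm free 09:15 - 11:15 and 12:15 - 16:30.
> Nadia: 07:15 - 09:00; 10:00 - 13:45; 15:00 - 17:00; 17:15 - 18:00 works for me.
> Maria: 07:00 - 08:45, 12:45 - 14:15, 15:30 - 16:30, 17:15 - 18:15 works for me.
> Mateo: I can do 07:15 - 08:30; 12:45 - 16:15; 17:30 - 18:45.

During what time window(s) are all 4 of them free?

Erik ∩ Nadia: 10:00-11:15, 12:15-13:45, 15:00-16:30.
Erik ∩ Nadia ∩ Maria: 12:45-13:45, 15:30-16:30.
Erik ∩ Nadia ∩ Maria ∩ Mateo: 12:45-13:45, 15:30-16:15.

12:45-13:45, 15:30-16:15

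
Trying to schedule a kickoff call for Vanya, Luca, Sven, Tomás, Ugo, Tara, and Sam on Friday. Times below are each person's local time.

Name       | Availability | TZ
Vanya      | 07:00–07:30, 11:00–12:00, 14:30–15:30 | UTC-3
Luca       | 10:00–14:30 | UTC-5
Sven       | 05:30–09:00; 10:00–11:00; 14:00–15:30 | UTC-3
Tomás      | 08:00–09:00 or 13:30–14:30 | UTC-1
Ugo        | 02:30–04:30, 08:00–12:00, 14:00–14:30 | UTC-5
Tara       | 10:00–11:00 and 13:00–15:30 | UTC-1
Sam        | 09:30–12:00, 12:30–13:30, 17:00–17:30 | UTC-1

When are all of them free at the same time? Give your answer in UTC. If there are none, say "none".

none

Vanya in UTC: 10:00-10:30, 14:00-15:00, 17:30-18:30 (add 3h to convert from UTC-3).
Luca in UTC: 15:00-19:30 (add 5h to convert from UTC-5).
Sven in UTC: 08:30-12:00, 13:00-14:00, 17:00-18:30 (add 3h to convert from UTC-3).
Tomás in UTC: 09:00-10:00, 14:30-15:30 (add 1h to convert from UTC-1).
Ugo in UTC: 07:30-09:30, 13:00-17:00, 19:00-19:30 (add 5h to convert from UTC-5).
Tara in UTC: 11:00-12:00, 14:00-16:30 (add 1h to convert from UTC-1).
Sam in UTC: 10:30-13:00, 13:30-14:30, 18:00-18:30 (add 1h to convert from UTC-1).
Vanya ∩ Luca: 17:30-18:30.
Vanya ∩ Luca ∩ Sven: 17:30-18:30.
Vanya ∩ Luca ∩ Sven ∩ Tomás: ∅.
Vanya ∩ Luca ∩ Sven ∩ Tomás ∩ Ugo: ∅.
Vanya ∩ Luca ∩ Sven ∩ Tomás ∩ Ugo ∩ Tara: ∅.
Vanya ∩ Luca ∩ Sven ∩ Tomás ∩ Ugo ∩ Tara ∩ Sam: ∅.
There is no time when everyone is free.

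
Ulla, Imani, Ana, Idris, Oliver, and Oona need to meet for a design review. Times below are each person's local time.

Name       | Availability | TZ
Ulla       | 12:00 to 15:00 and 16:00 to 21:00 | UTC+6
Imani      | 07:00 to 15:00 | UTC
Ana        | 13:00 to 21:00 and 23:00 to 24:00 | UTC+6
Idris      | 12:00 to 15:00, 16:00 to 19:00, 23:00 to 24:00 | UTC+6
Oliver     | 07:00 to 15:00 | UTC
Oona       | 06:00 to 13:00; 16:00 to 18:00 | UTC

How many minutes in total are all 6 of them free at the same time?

300

Ulla in UTC: 06:00-09:00, 10:00-15:00 (subtract 6h to convert from UTC+6).
Imani in UTC: 07:00-15:00.
Ana in UTC: 07:00-15:00, 17:00-18:00 (subtract 6h to convert from UTC+6).
Idris in UTC: 06:00-09:00, 10:00-13:00, 17:00-18:00 (subtract 6h to convert from UTC+6).
Oliver in UTC: 07:00-15:00.
Oona in UTC: 06:00-13:00, 16:00-18:00.
Ulla ∩ Imani: 07:00-09:00, 10:00-15:00.
Ulla ∩ Imani ∩ Ana: 07:00-09:00, 10:00-15:00.
Ulla ∩ Imani ∩ Ana ∩ Idris: 07:00-09:00, 10:00-13:00.
Ulla ∩ Imani ∩ Ana ∩ Idris ∩ Oliver: 07:00-09:00, 10:00-13:00.
Ulla ∩ Imani ∩ Ana ∩ Idris ∩ Oliver ∩ Oona: 07:00-09:00, 10:00-13:00.
So the common availability across everyone is 07:00-09:00, 10:00-13:00.
Summing the common windows: 120 + 180 = 300 minutes.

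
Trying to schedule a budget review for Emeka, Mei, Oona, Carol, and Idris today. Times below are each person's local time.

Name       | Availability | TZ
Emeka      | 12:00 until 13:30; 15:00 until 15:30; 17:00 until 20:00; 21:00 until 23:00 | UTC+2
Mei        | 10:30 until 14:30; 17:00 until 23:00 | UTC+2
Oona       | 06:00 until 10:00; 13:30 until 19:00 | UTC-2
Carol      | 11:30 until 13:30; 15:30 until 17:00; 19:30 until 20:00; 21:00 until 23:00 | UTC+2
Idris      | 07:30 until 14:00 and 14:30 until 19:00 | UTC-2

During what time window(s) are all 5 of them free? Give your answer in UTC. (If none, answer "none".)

10:00-11:30, 17:30-18:00, 19:00-21:00

Emeka in UTC: 10:00-11:30, 13:00-13:30, 15:00-18:00, 19:00-21:00 (subtract 2h to convert from UTC+2).
Mei in UTC: 08:30-12:30, 15:00-21:00 (subtract 2h to convert from UTC+2).
Oona in UTC: 08:00-12:00, 15:30-21:00 (add 2h to convert from UTC-2).
Carol in UTC: 09:30-11:30, 13:30-15:00, 17:30-18:00, 19:00-21:00 (subtract 2h to convert from UTC+2).
Idris in UTC: 09:30-16:00, 16:30-21:00 (add 2h to convert from UTC-2).
Emeka ∩ Mei: 10:00-11:30, 15:00-18:00, 19:00-21:00.
Emeka ∩ Mei ∩ Oona: 10:00-11:30, 15:30-18:00, 19:00-21:00.
Emeka ∩ Mei ∩ Oona ∩ Carol: 10:00-11:30, 17:30-18:00, 19:00-21:00.
Emeka ∩ Mei ∩ Oona ∩ Carol ∩ Idris: 10:00-11:30, 17:30-18:00, 19:00-21:00.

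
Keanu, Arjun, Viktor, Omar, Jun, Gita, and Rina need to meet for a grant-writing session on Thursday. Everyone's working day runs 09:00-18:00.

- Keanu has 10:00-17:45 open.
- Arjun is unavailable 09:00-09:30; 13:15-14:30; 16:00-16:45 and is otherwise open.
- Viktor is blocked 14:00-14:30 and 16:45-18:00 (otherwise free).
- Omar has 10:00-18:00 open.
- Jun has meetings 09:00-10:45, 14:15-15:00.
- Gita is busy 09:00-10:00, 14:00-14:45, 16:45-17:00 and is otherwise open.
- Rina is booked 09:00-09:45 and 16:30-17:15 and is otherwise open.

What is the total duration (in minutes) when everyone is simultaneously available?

210

Keanu free: 10:00-17:45.
Arjun free: 09:30-13:15, 14:30-16:00, 16:45-18:00 (invert busy blocks within the working day).
Viktor free: 09:00-14:00, 14:30-16:45 (invert busy blocks within the working day).
Omar free: 10:00-18:00.
Jun free: 10:45-14:15, 15:00-18:00 (invert busy blocks within the working day).
Gita free: 10:00-14:00, 14:45-16:45, 17:00-18:00 (invert busy blocks within the working day).
Rina free: 09:45-16:30, 17:15-18:00 (invert busy blocks within the working day).
Keanu ∩ Arjun: 10:00-13:15, 14:30-16:00, 16:45-17:45.
Keanu ∩ Arjun ∩ Viktor: 10:00-13:15, 14:30-16:00.
Keanu ∩ Arjun ∩ Viktor ∩ Omar: 10:00-13:15, 14:30-16:00.
Keanu ∩ Arjun ∩ Viktor ∩ Omar ∩ Jun: 10:45-13:15, 15:00-16:00.
Keanu ∩ Arjun ∩ Viktor ∩ Omar ∩ Jun ∩ Gita: 10:45-13:15, 15:00-16:00.
Keanu ∩ Arjun ∩ Viktor ∩ Omar ∩ Jun ∩ Gita ∩ Rina: 10:45-13:15, 15:00-16:00.
Summing the common windows: 150 + 60 = 210 minutes.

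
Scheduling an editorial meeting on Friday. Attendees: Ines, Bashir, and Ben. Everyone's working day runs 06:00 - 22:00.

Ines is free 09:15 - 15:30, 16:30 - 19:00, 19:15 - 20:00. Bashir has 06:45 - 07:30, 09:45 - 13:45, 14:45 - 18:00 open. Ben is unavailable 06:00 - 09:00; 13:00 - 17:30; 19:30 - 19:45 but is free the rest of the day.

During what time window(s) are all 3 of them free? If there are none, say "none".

Ines free: 09:15-15:30, 16:30-19:00, 19:15-20:00.
Bashir free: 06:45-07:30, 09:45-13:45, 14:45-18:00.
Ben free: 09:00-13:00, 17:30-19:30, 19:45-22:00 (invert busy blocks within the working day).
Ines ∩ Bashir: 09:45-13:45, 14:45-15:30, 16:30-18:00.
Ines ∩ Bashir ∩ Ben: 09:45-13:00, 17:30-18:00.

09:45-13:00, 17:30-18:00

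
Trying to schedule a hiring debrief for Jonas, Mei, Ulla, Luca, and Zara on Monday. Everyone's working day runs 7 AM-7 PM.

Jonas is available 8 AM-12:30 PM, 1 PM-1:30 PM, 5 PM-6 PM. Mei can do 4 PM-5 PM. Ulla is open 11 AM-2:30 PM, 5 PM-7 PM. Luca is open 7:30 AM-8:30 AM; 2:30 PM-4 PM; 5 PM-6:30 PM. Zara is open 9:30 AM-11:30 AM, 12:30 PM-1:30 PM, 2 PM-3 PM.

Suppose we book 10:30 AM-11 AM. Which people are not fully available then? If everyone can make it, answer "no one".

Luca, Mei, Ulla

Jonas: free for 10:30-11:00. Mei: not fully free for 10:30-11:00. Ulla: not fully free for 10:30-11:00. Luca: not fully free for 10:30-11:00. Zara: free for 10:30-11:00.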